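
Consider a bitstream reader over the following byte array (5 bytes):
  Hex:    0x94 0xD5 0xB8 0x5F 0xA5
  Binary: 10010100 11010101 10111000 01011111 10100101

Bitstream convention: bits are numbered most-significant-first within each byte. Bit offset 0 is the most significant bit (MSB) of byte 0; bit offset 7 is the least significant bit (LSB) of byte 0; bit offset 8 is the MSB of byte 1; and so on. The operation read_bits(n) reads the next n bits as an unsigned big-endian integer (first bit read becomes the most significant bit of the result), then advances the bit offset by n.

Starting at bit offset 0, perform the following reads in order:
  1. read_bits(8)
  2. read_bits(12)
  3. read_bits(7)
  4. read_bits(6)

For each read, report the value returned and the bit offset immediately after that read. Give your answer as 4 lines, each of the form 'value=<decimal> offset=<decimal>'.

Read 1: bits[0:8] width=8 -> value=148 (bin 10010100); offset now 8 = byte 1 bit 0; 32 bits remain
Read 2: bits[8:20] width=12 -> value=3419 (bin 110101011011); offset now 20 = byte 2 bit 4; 20 bits remain
Read 3: bits[20:27] width=7 -> value=66 (bin 1000010); offset now 27 = byte 3 bit 3; 13 bits remain
Read 4: bits[27:33] width=6 -> value=63 (bin 111111); offset now 33 = byte 4 bit 1; 7 bits remain

Answer: value=148 offset=8
value=3419 offset=20
value=66 offset=27
value=63 offset=33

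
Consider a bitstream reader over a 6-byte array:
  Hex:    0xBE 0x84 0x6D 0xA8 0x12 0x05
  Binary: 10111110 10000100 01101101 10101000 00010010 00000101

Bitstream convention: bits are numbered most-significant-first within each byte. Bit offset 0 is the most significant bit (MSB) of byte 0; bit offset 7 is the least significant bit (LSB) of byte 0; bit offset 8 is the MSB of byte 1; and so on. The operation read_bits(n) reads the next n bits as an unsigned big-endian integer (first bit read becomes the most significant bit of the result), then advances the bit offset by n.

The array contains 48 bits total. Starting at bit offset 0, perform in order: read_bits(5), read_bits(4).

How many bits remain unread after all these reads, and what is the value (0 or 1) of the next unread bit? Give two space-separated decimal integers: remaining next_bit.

Answer: 39 0

Derivation:
Read 1: bits[0:5] width=5 -> value=23 (bin 10111); offset now 5 = byte 0 bit 5; 43 bits remain
Read 2: bits[5:9] width=4 -> value=13 (bin 1101); offset now 9 = byte 1 bit 1; 39 bits remain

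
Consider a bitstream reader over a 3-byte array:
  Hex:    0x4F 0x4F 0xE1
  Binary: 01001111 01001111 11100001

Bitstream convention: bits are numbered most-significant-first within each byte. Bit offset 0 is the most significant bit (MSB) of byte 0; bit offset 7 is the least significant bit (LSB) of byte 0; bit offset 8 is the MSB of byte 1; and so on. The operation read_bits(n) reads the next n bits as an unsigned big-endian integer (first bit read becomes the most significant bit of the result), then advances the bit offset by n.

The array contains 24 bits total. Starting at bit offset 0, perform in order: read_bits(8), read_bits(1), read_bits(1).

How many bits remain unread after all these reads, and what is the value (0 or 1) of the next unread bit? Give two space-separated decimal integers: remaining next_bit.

Read 1: bits[0:8] width=8 -> value=79 (bin 01001111); offset now 8 = byte 1 bit 0; 16 bits remain
Read 2: bits[8:9] width=1 -> value=0 (bin 0); offset now 9 = byte 1 bit 1; 15 bits remain
Read 3: bits[9:10] width=1 -> value=1 (bin 1); offset now 10 = byte 1 bit 2; 14 bits remain

Answer: 14 0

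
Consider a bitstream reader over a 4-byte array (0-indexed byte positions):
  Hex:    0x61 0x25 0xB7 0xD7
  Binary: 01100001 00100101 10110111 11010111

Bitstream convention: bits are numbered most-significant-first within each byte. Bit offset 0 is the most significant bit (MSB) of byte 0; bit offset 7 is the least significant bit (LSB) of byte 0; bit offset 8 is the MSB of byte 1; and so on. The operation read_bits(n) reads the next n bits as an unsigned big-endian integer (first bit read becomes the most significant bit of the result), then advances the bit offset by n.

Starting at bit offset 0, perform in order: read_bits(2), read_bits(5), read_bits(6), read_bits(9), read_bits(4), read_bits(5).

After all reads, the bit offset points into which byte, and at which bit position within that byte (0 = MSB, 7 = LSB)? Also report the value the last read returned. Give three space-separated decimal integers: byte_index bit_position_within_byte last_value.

Read 1: bits[0:2] width=2 -> value=1 (bin 01); offset now 2 = byte 0 bit 2; 30 bits remain
Read 2: bits[2:7] width=5 -> value=16 (bin 10000); offset now 7 = byte 0 bit 7; 25 bits remain
Read 3: bits[7:13] width=6 -> value=36 (bin 100100); offset now 13 = byte 1 bit 5; 19 bits remain
Read 4: bits[13:22] width=9 -> value=365 (bin 101101101); offset now 22 = byte 2 bit 6; 10 bits remain
Read 5: bits[22:26] width=4 -> value=15 (bin 1111); offset now 26 = byte 3 bit 2; 6 bits remain
Read 6: bits[26:31] width=5 -> value=11 (bin 01011); offset now 31 = byte 3 bit 7; 1 bits remain

Answer: 3 7 11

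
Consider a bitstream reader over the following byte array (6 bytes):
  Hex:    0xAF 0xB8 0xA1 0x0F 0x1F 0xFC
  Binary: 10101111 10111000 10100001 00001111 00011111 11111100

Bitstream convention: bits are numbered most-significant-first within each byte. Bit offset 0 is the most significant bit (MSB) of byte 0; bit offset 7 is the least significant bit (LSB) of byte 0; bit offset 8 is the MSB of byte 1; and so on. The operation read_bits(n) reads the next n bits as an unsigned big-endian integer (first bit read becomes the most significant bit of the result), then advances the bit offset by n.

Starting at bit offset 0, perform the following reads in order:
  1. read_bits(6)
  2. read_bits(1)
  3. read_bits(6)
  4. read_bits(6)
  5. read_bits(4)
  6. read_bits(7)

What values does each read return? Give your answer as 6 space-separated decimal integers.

Answer: 43 1 55 5 0 67

Derivation:
Read 1: bits[0:6] width=6 -> value=43 (bin 101011); offset now 6 = byte 0 bit 6; 42 bits remain
Read 2: bits[6:7] width=1 -> value=1 (bin 1); offset now 7 = byte 0 bit 7; 41 bits remain
Read 3: bits[7:13] width=6 -> value=55 (bin 110111); offset now 13 = byte 1 bit 5; 35 bits remain
Read 4: bits[13:19] width=6 -> value=5 (bin 000101); offset now 19 = byte 2 bit 3; 29 bits remain
Read 5: bits[19:23] width=4 -> value=0 (bin 0000); offset now 23 = byte 2 bit 7; 25 bits remain
Read 6: bits[23:30] width=7 -> value=67 (bin 1000011); offset now 30 = byte 3 bit 6; 18 bits remain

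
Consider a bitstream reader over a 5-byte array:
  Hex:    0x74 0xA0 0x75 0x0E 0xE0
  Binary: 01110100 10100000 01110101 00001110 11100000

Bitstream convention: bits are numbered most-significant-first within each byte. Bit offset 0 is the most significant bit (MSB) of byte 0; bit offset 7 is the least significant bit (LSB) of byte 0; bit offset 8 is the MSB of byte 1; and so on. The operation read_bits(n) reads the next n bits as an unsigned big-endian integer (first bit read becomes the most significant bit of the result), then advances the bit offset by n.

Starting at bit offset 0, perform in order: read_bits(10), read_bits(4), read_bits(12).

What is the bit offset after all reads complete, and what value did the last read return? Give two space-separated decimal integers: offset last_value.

Read 1: bits[0:10] width=10 -> value=466 (bin 0111010010); offset now 10 = byte 1 bit 2; 30 bits remain
Read 2: bits[10:14] width=4 -> value=8 (bin 1000); offset now 14 = byte 1 bit 6; 26 bits remain
Read 3: bits[14:26] width=12 -> value=468 (bin 000111010100); offset now 26 = byte 3 bit 2; 14 bits remain

Answer: 26 468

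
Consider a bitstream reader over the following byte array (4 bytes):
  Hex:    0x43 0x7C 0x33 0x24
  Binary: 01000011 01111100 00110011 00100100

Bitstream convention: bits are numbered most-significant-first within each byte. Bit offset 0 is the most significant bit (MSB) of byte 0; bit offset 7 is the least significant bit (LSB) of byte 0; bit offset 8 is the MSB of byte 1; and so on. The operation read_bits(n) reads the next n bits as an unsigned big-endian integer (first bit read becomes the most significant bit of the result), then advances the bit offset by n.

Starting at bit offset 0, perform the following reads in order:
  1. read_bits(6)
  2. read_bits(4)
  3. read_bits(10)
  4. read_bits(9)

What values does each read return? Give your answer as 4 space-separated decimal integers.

Answer: 16 13 963 100

Derivation:
Read 1: bits[0:6] width=6 -> value=16 (bin 010000); offset now 6 = byte 0 bit 6; 26 bits remain
Read 2: bits[6:10] width=4 -> value=13 (bin 1101); offset now 10 = byte 1 bit 2; 22 bits remain
Read 3: bits[10:20] width=10 -> value=963 (bin 1111000011); offset now 20 = byte 2 bit 4; 12 bits remain
Read 4: bits[20:29] width=9 -> value=100 (bin 001100100); offset now 29 = byte 3 bit 5; 3 bits remain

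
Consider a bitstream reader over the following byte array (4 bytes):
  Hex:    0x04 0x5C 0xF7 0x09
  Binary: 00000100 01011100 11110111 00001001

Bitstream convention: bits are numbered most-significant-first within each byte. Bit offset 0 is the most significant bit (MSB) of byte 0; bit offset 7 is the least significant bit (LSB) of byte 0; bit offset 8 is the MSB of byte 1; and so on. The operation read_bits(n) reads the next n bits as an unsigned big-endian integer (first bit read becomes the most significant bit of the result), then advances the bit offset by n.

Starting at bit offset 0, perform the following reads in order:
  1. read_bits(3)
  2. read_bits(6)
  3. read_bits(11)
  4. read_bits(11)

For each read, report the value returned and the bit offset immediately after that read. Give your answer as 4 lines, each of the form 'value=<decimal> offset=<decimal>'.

Read 1: bits[0:3] width=3 -> value=0 (bin 000); offset now 3 = byte 0 bit 3; 29 bits remain
Read 2: bits[3:9] width=6 -> value=8 (bin 001000); offset now 9 = byte 1 bit 1; 23 bits remain
Read 3: bits[9:20] width=11 -> value=1487 (bin 10111001111); offset now 20 = byte 2 bit 4; 12 bits remain
Read 4: bits[20:31] width=11 -> value=900 (bin 01110000100); offset now 31 = byte 3 bit 7; 1 bits remain

Answer: value=0 offset=3
value=8 offset=9
value=1487 offset=20
value=900 offset=31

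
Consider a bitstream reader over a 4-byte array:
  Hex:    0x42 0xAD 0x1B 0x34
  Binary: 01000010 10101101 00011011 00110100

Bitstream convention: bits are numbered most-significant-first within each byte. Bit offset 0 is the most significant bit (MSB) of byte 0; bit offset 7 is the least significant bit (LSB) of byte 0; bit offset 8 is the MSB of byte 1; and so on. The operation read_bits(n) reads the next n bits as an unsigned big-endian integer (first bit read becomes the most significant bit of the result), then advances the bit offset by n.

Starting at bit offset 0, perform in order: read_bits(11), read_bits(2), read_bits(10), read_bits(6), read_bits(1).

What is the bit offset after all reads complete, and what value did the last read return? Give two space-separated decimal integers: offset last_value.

Answer: 30 1

Derivation:
Read 1: bits[0:11] width=11 -> value=533 (bin 01000010101); offset now 11 = byte 1 bit 3; 21 bits remain
Read 2: bits[11:13] width=2 -> value=1 (bin 01); offset now 13 = byte 1 bit 5; 19 bits remain
Read 3: bits[13:23] width=10 -> value=653 (bin 1010001101); offset now 23 = byte 2 bit 7; 9 bits remain
Read 4: bits[23:29] width=6 -> value=38 (bin 100110); offset now 29 = byte 3 bit 5; 3 bits remain
Read 5: bits[29:30] width=1 -> value=1 (bin 1); offset now 30 = byte 3 bit 6; 2 bits remain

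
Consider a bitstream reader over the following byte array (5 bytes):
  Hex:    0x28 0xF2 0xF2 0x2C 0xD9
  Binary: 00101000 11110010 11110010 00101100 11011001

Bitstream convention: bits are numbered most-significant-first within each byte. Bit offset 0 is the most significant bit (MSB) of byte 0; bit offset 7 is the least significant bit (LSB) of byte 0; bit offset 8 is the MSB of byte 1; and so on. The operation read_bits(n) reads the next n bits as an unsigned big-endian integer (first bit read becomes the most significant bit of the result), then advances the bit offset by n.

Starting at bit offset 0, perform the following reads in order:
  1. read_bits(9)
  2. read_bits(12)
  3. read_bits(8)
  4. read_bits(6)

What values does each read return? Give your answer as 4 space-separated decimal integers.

Answer: 81 3678 69 38

Derivation:
Read 1: bits[0:9] width=9 -> value=81 (bin 001010001); offset now 9 = byte 1 bit 1; 31 bits remain
Read 2: bits[9:21] width=12 -> value=3678 (bin 111001011110); offset now 21 = byte 2 bit 5; 19 bits remain
Read 3: bits[21:29] width=8 -> value=69 (bin 01000101); offset now 29 = byte 3 bit 5; 11 bits remain
Read 4: bits[29:35] width=6 -> value=38 (bin 100110); offset now 35 = byte 4 bit 3; 5 bits remain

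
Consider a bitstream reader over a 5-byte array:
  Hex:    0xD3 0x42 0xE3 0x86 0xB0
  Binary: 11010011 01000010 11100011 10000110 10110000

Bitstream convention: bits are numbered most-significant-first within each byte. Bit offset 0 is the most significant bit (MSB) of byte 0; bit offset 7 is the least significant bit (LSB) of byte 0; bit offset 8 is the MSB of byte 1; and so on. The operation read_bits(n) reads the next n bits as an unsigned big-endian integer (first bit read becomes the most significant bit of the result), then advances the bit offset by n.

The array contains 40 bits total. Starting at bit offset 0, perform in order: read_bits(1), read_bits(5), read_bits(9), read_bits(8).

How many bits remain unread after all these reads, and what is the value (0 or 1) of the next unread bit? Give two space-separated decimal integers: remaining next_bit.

Answer: 17 1

Derivation:
Read 1: bits[0:1] width=1 -> value=1 (bin 1); offset now 1 = byte 0 bit 1; 39 bits remain
Read 2: bits[1:6] width=5 -> value=20 (bin 10100); offset now 6 = byte 0 bit 6; 34 bits remain
Read 3: bits[6:15] width=9 -> value=417 (bin 110100001); offset now 15 = byte 1 bit 7; 25 bits remain
Read 4: bits[15:23] width=8 -> value=113 (bin 01110001); offset now 23 = byte 2 bit 7; 17 bits remain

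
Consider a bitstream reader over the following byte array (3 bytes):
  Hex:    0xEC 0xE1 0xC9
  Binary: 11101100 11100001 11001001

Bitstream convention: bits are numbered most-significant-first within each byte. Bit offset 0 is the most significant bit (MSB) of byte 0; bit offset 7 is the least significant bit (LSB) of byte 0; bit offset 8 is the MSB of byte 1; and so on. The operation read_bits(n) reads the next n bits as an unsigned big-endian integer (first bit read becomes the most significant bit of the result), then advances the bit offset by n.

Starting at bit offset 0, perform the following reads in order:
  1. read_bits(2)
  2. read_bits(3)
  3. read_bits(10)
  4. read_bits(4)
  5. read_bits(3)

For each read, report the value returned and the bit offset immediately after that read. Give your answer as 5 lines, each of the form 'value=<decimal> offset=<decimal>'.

Answer: value=3 offset=2
value=5 offset=5
value=624 offset=15
value=14 offset=19
value=2 offset=22

Derivation:
Read 1: bits[0:2] width=2 -> value=3 (bin 11); offset now 2 = byte 0 bit 2; 22 bits remain
Read 2: bits[2:5] width=3 -> value=5 (bin 101); offset now 5 = byte 0 bit 5; 19 bits remain
Read 3: bits[5:15] width=10 -> value=624 (bin 1001110000); offset now 15 = byte 1 bit 7; 9 bits remain
Read 4: bits[15:19] width=4 -> value=14 (bin 1110); offset now 19 = byte 2 bit 3; 5 bits remain
Read 5: bits[19:22] width=3 -> value=2 (bin 010); offset now 22 = byte 2 bit 6; 2 bits remain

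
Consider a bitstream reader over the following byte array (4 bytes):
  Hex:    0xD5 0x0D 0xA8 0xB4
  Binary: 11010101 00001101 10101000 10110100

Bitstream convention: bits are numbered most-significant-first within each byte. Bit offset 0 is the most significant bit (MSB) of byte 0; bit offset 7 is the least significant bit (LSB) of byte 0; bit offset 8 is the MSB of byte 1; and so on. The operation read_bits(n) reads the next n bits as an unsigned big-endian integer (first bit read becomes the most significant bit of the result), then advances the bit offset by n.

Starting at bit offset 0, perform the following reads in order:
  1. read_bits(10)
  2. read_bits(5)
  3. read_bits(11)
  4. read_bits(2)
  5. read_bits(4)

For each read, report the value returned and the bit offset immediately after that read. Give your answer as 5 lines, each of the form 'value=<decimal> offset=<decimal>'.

Read 1: bits[0:10] width=10 -> value=852 (bin 1101010100); offset now 10 = byte 1 bit 2; 22 bits remain
Read 2: bits[10:15] width=5 -> value=6 (bin 00110); offset now 15 = byte 1 bit 7; 17 bits remain
Read 3: bits[15:26] width=11 -> value=1698 (bin 11010100010); offset now 26 = byte 3 bit 2; 6 bits remain
Read 4: bits[26:28] width=2 -> value=3 (bin 11); offset now 28 = byte 3 bit 4; 4 bits remain
Read 5: bits[28:32] width=4 -> value=4 (bin 0100); offset now 32 = byte 4 bit 0; 0 bits remain

Answer: value=852 offset=10
value=6 offset=15
value=1698 offset=26
value=3 offset=28
value=4 offset=32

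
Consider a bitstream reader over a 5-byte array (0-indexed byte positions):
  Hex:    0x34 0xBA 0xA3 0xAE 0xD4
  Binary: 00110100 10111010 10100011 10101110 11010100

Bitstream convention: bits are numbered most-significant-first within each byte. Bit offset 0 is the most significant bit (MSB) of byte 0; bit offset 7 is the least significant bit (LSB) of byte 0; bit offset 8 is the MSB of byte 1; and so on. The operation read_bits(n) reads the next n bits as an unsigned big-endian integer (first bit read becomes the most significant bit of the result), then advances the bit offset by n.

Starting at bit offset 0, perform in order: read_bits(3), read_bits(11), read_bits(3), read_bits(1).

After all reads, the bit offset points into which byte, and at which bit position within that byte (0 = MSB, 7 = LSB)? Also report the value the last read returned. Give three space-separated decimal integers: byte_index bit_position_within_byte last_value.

Answer: 2 2 0

Derivation:
Read 1: bits[0:3] width=3 -> value=1 (bin 001); offset now 3 = byte 0 bit 3; 37 bits remain
Read 2: bits[3:14] width=11 -> value=1326 (bin 10100101110); offset now 14 = byte 1 bit 6; 26 bits remain
Read 3: bits[14:17] width=3 -> value=5 (bin 101); offset now 17 = byte 2 bit 1; 23 bits remain
Read 4: bits[17:18] width=1 -> value=0 (bin 0); offset now 18 = byte 2 bit 2; 22 bits remain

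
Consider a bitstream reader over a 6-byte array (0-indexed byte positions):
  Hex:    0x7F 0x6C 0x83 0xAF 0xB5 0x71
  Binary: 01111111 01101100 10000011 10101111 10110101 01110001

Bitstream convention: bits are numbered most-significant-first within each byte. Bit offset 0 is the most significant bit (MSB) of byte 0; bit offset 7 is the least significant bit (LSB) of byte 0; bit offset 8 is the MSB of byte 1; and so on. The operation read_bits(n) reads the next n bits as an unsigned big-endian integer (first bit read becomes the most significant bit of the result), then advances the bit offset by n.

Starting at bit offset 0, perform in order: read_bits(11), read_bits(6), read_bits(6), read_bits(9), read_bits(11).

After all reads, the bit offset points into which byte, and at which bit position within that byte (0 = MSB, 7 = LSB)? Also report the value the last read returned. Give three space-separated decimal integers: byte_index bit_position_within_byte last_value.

Read 1: bits[0:11] width=11 -> value=1019 (bin 01111111011); offset now 11 = byte 1 bit 3; 37 bits remain
Read 2: bits[11:17] width=6 -> value=25 (bin 011001); offset now 17 = byte 2 bit 1; 31 bits remain
Read 3: bits[17:23] width=6 -> value=1 (bin 000001); offset now 23 = byte 2 bit 7; 25 bits remain
Read 4: bits[23:32] width=9 -> value=431 (bin 110101111); offset now 32 = byte 4 bit 0; 16 bits remain
Read 5: bits[32:43] width=11 -> value=1451 (bin 10110101011); offset now 43 = byte 5 bit 3; 5 bits remain

Answer: 5 3 1451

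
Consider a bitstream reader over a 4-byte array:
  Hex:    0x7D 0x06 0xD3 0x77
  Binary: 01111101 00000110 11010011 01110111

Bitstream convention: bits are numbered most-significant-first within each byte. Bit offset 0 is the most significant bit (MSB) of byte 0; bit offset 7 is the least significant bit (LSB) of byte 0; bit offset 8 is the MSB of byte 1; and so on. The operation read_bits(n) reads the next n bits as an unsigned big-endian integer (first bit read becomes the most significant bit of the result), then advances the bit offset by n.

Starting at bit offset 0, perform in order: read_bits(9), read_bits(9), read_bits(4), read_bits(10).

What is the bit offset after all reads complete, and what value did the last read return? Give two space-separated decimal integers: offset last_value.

Answer: 32 887

Derivation:
Read 1: bits[0:9] width=9 -> value=250 (bin 011111010); offset now 9 = byte 1 bit 1; 23 bits remain
Read 2: bits[9:18] width=9 -> value=27 (bin 000011011); offset now 18 = byte 2 bit 2; 14 bits remain
Read 3: bits[18:22] width=4 -> value=4 (bin 0100); offset now 22 = byte 2 bit 6; 10 bits remain
Read 4: bits[22:32] width=10 -> value=887 (bin 1101110111); offset now 32 = byte 4 bit 0; 0 bits remain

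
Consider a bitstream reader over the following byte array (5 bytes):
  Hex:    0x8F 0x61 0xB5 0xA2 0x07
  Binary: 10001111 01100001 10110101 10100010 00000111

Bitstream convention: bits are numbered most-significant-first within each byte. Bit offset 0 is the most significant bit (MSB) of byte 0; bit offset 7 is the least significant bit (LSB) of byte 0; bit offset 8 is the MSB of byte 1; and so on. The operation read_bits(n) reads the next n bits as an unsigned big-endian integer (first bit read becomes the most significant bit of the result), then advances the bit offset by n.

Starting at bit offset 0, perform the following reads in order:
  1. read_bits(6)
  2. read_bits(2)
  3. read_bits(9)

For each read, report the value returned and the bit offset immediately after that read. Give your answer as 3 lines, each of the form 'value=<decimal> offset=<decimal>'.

Read 1: bits[0:6] width=6 -> value=35 (bin 100011); offset now 6 = byte 0 bit 6; 34 bits remain
Read 2: bits[6:8] width=2 -> value=3 (bin 11); offset now 8 = byte 1 bit 0; 32 bits remain
Read 3: bits[8:17] width=9 -> value=195 (bin 011000011); offset now 17 = byte 2 bit 1; 23 bits remain

Answer: value=35 offset=6
value=3 offset=8
value=195 offset=17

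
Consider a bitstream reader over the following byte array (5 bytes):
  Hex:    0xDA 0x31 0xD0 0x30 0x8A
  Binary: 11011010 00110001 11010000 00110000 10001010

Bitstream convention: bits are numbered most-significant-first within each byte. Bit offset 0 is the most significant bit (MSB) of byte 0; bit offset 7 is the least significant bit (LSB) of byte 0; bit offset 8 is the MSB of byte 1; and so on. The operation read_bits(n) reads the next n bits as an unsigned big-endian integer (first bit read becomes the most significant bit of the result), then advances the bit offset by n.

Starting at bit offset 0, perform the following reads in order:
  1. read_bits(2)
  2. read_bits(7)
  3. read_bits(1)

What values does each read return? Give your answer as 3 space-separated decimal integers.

Read 1: bits[0:2] width=2 -> value=3 (bin 11); offset now 2 = byte 0 bit 2; 38 bits remain
Read 2: bits[2:9] width=7 -> value=52 (bin 0110100); offset now 9 = byte 1 bit 1; 31 bits remain
Read 3: bits[9:10] width=1 -> value=0 (bin 0); offset now 10 = byte 1 bit 2; 30 bits remain

Answer: 3 52 0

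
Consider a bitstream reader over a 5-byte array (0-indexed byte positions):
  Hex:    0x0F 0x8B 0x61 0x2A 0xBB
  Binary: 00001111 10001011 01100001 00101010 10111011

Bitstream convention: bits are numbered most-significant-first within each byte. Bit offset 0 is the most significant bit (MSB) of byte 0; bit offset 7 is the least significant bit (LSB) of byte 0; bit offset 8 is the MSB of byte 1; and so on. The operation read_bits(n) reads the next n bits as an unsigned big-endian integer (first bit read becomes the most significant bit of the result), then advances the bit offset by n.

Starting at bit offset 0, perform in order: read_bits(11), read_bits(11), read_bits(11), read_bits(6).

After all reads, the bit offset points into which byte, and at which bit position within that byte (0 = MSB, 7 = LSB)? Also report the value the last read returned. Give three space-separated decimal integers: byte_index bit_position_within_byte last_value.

Read 1: bits[0:11] width=11 -> value=124 (bin 00001111100); offset now 11 = byte 1 bit 3; 29 bits remain
Read 2: bits[11:22] width=11 -> value=728 (bin 01011011000); offset now 22 = byte 2 bit 6; 18 bits remain
Read 3: bits[22:33] width=11 -> value=597 (bin 01001010101); offset now 33 = byte 4 bit 1; 7 bits remain
Read 4: bits[33:39] width=6 -> value=29 (bin 011101); offset now 39 = byte 4 bit 7; 1 bits remain

Answer: 4 7 29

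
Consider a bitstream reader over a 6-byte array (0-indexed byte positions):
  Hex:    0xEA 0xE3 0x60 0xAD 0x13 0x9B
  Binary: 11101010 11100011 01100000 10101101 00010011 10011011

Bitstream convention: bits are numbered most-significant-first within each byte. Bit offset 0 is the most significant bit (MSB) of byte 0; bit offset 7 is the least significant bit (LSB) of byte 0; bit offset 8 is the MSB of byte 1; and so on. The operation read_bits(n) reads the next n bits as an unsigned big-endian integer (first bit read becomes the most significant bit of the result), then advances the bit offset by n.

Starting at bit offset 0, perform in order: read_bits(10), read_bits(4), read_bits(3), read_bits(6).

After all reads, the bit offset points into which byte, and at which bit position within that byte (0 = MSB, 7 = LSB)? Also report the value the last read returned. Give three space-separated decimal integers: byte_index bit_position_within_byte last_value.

Read 1: bits[0:10] width=10 -> value=939 (bin 1110101011); offset now 10 = byte 1 bit 2; 38 bits remain
Read 2: bits[10:14] width=4 -> value=8 (bin 1000); offset now 14 = byte 1 bit 6; 34 bits remain
Read 3: bits[14:17] width=3 -> value=6 (bin 110); offset now 17 = byte 2 bit 1; 31 bits remain
Read 4: bits[17:23] width=6 -> value=48 (bin 110000); offset now 23 = byte 2 bit 7; 25 bits remain

Answer: 2 7 48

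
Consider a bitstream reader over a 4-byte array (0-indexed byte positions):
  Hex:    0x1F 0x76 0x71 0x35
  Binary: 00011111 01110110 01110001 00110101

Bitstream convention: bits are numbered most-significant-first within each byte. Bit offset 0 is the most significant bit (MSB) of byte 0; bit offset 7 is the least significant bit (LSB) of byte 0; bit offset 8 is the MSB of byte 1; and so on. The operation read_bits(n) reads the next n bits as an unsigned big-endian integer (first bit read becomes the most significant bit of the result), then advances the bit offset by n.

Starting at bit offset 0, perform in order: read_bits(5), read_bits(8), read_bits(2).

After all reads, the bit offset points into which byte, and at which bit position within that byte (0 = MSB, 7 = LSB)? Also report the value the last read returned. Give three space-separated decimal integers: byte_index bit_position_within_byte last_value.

Answer: 1 7 3

Derivation:
Read 1: bits[0:5] width=5 -> value=3 (bin 00011); offset now 5 = byte 0 bit 5; 27 bits remain
Read 2: bits[5:13] width=8 -> value=238 (bin 11101110); offset now 13 = byte 1 bit 5; 19 bits remain
Read 3: bits[13:15] width=2 -> value=3 (bin 11); offset now 15 = byte 1 bit 7; 17 bits remain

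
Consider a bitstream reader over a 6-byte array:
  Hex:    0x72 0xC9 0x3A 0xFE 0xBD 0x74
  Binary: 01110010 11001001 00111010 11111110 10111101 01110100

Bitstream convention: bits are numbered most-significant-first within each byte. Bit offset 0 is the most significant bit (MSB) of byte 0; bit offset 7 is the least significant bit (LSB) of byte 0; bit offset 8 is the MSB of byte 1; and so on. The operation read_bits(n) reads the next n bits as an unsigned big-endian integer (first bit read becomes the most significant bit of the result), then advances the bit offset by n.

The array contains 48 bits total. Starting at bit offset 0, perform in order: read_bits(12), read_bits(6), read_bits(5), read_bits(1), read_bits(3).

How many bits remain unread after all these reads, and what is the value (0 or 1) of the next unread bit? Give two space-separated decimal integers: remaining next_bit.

Answer: 21 1

Derivation:
Read 1: bits[0:12] width=12 -> value=1836 (bin 011100101100); offset now 12 = byte 1 bit 4; 36 bits remain
Read 2: bits[12:18] width=6 -> value=36 (bin 100100); offset now 18 = byte 2 bit 2; 30 bits remain
Read 3: bits[18:23] width=5 -> value=29 (bin 11101); offset now 23 = byte 2 bit 7; 25 bits remain
Read 4: bits[23:24] width=1 -> value=0 (bin 0); offset now 24 = byte 3 bit 0; 24 bits remain
Read 5: bits[24:27] width=3 -> value=7 (bin 111); offset now 27 = byte 3 bit 3; 21 bits remain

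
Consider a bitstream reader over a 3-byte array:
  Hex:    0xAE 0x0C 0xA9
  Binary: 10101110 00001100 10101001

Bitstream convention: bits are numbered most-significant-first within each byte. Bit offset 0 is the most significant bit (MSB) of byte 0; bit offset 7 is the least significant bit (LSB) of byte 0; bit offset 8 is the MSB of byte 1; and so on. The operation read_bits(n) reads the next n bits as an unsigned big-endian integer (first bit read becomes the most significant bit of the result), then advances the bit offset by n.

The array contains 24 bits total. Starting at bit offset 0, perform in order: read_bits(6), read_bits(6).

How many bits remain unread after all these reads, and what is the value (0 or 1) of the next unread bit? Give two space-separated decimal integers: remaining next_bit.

Read 1: bits[0:6] width=6 -> value=43 (bin 101011); offset now 6 = byte 0 bit 6; 18 bits remain
Read 2: bits[6:12] width=6 -> value=32 (bin 100000); offset now 12 = byte 1 bit 4; 12 bits remain

Answer: 12 1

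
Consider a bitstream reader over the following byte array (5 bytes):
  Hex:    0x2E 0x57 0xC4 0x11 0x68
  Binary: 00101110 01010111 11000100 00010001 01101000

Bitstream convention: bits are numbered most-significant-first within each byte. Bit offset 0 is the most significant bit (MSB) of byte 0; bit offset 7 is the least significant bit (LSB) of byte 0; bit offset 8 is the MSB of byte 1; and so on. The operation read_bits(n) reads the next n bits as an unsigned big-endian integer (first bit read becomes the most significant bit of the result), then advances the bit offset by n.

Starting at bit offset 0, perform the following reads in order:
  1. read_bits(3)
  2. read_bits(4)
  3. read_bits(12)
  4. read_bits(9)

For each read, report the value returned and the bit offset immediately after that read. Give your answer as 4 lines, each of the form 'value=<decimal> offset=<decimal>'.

Answer: value=1 offset=3
value=7 offset=7
value=702 offset=19
value=65 offset=28

Derivation:
Read 1: bits[0:3] width=3 -> value=1 (bin 001); offset now 3 = byte 0 bit 3; 37 bits remain
Read 2: bits[3:7] width=4 -> value=7 (bin 0111); offset now 7 = byte 0 bit 7; 33 bits remain
Read 3: bits[7:19] width=12 -> value=702 (bin 001010111110); offset now 19 = byte 2 bit 3; 21 bits remain
Read 4: bits[19:28] width=9 -> value=65 (bin 001000001); offset now 28 = byte 3 bit 4; 12 bits remain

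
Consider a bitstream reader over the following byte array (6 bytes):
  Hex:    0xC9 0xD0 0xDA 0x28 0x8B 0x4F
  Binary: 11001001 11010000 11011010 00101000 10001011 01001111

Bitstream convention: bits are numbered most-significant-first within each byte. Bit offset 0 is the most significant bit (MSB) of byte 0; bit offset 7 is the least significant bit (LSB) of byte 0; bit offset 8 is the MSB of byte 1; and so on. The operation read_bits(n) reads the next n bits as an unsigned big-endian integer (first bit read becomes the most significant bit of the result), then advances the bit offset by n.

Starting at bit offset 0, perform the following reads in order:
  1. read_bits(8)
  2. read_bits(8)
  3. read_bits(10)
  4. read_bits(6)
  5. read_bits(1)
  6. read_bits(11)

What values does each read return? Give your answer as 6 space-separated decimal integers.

Read 1: bits[0:8] width=8 -> value=201 (bin 11001001); offset now 8 = byte 1 bit 0; 40 bits remain
Read 2: bits[8:16] width=8 -> value=208 (bin 11010000); offset now 16 = byte 2 bit 0; 32 bits remain
Read 3: bits[16:26] width=10 -> value=872 (bin 1101101000); offset now 26 = byte 3 bit 2; 22 bits remain
Read 4: bits[26:32] width=6 -> value=40 (bin 101000); offset now 32 = byte 4 bit 0; 16 bits remain
Read 5: bits[32:33] width=1 -> value=1 (bin 1); offset now 33 = byte 4 bit 1; 15 bits remain
Read 6: bits[33:44] width=11 -> value=180 (bin 00010110100); offset now 44 = byte 5 bit 4; 4 bits remain

Answer: 201 208 872 40 1 180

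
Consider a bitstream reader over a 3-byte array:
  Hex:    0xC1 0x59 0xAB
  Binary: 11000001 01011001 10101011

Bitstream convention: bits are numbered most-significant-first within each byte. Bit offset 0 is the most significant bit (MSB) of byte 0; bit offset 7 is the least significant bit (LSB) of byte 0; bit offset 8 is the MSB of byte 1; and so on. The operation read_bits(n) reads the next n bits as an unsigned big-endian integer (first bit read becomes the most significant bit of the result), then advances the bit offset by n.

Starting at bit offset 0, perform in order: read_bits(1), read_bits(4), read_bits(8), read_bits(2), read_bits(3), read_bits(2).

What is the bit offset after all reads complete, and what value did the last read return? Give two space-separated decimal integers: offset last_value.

Read 1: bits[0:1] width=1 -> value=1 (bin 1); offset now 1 = byte 0 bit 1; 23 bits remain
Read 2: bits[1:5] width=4 -> value=8 (bin 1000); offset now 5 = byte 0 bit 5; 19 bits remain
Read 3: bits[5:13] width=8 -> value=43 (bin 00101011); offset now 13 = byte 1 bit 5; 11 bits remain
Read 4: bits[13:15] width=2 -> value=0 (bin 00); offset now 15 = byte 1 bit 7; 9 bits remain
Read 5: bits[15:18] width=3 -> value=6 (bin 110); offset now 18 = byte 2 bit 2; 6 bits remain
Read 6: bits[18:20] width=2 -> value=2 (bin 10); offset now 20 = byte 2 bit 4; 4 bits remain

Answer: 20 2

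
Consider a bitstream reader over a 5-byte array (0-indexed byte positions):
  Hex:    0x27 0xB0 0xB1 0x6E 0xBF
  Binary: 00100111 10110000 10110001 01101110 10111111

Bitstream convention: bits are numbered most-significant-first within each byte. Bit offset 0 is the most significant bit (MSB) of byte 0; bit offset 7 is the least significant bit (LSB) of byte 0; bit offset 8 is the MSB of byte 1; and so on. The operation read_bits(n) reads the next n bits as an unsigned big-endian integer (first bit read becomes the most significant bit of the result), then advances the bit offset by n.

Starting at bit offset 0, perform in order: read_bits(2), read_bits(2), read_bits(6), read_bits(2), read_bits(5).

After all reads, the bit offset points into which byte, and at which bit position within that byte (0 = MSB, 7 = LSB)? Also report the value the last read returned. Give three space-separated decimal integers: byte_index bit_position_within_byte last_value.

Answer: 2 1 1

Derivation:
Read 1: bits[0:2] width=2 -> value=0 (bin 00); offset now 2 = byte 0 bit 2; 38 bits remain
Read 2: bits[2:4] width=2 -> value=2 (bin 10); offset now 4 = byte 0 bit 4; 36 bits remain
Read 3: bits[4:10] width=6 -> value=30 (bin 011110); offset now 10 = byte 1 bit 2; 30 bits remain
Read 4: bits[10:12] width=2 -> value=3 (bin 11); offset now 12 = byte 1 bit 4; 28 bits remain
Read 5: bits[12:17] width=5 -> value=1 (bin 00001); offset now 17 = byte 2 bit 1; 23 bits remain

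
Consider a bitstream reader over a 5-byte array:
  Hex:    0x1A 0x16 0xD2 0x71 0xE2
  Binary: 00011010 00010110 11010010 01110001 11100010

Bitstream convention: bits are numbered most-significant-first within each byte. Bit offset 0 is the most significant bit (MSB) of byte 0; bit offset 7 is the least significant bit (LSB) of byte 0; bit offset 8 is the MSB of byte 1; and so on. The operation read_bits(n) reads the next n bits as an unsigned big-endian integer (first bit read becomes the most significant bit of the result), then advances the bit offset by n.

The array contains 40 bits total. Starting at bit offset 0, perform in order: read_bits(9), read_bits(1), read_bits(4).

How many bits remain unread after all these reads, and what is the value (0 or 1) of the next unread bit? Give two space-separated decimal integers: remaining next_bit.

Read 1: bits[0:9] width=9 -> value=52 (bin 000110100); offset now 9 = byte 1 bit 1; 31 bits remain
Read 2: bits[9:10] width=1 -> value=0 (bin 0); offset now 10 = byte 1 bit 2; 30 bits remain
Read 3: bits[10:14] width=4 -> value=5 (bin 0101); offset now 14 = byte 1 bit 6; 26 bits remain

Answer: 26 1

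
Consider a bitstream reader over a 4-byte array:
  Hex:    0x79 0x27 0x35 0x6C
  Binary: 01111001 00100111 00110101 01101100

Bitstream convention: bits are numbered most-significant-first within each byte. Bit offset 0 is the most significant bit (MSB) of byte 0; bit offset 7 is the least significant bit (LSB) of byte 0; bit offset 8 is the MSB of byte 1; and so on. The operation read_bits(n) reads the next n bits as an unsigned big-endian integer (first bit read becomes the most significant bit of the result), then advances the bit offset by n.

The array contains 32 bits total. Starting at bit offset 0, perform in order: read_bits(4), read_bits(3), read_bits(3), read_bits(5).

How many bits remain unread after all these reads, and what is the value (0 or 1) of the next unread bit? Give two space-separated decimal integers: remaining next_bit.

Answer: 17 1

Derivation:
Read 1: bits[0:4] width=4 -> value=7 (bin 0111); offset now 4 = byte 0 bit 4; 28 bits remain
Read 2: bits[4:7] width=3 -> value=4 (bin 100); offset now 7 = byte 0 bit 7; 25 bits remain
Read 3: bits[7:10] width=3 -> value=4 (bin 100); offset now 10 = byte 1 bit 2; 22 bits remain
Read 4: bits[10:15] width=5 -> value=19 (bin 10011); offset now 15 = byte 1 bit 7; 17 bits remain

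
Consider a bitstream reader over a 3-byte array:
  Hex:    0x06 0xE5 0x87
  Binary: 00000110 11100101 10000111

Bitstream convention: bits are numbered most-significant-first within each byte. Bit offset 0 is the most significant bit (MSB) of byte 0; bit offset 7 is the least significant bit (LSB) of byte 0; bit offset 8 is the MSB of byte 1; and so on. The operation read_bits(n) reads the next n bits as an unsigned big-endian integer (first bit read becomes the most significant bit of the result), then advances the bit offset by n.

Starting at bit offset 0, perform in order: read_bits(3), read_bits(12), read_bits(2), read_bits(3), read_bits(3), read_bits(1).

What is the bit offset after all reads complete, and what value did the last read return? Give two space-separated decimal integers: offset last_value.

Answer: 24 1

Derivation:
Read 1: bits[0:3] width=3 -> value=0 (bin 000); offset now 3 = byte 0 bit 3; 21 bits remain
Read 2: bits[3:15] width=12 -> value=882 (bin 001101110010); offset now 15 = byte 1 bit 7; 9 bits remain
Read 3: bits[15:17] width=2 -> value=3 (bin 11); offset now 17 = byte 2 bit 1; 7 bits remain
Read 4: bits[17:20] width=3 -> value=0 (bin 000); offset now 20 = byte 2 bit 4; 4 bits remain
Read 5: bits[20:23] width=3 -> value=3 (bin 011); offset now 23 = byte 2 bit 7; 1 bits remain
Read 6: bits[23:24] width=1 -> value=1 (bin 1); offset now 24 = byte 3 bit 0; 0 bits remain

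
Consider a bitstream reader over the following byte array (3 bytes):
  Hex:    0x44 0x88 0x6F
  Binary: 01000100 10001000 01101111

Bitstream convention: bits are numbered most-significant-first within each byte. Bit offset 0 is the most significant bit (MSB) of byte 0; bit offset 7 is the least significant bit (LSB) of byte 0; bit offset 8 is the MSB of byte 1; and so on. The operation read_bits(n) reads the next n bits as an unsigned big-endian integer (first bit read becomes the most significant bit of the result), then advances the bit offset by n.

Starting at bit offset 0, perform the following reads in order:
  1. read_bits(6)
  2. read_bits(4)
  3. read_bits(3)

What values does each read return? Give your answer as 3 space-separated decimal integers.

Read 1: bits[0:6] width=6 -> value=17 (bin 010001); offset now 6 = byte 0 bit 6; 18 bits remain
Read 2: bits[6:10] width=4 -> value=2 (bin 0010); offset now 10 = byte 1 bit 2; 14 bits remain
Read 3: bits[10:13] width=3 -> value=1 (bin 001); offset now 13 = byte 1 bit 5; 11 bits remain

Answer: 17 2 1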